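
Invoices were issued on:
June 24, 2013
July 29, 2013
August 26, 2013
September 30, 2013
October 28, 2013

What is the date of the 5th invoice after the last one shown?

March 31, 2014

All Mondays; the gaps (35, 28, 35, 28) vary with month length.
This is the last Monday of each month.
Last Monday of November 2013: November 25, 2013.
December 2013 ends with Monday December 30, 2013.
Last Monday of January 2014: January 27, 2014.
Last Monday of February 2014: February 24, 2014.
Last Monday of March 2014: March 31, 2014.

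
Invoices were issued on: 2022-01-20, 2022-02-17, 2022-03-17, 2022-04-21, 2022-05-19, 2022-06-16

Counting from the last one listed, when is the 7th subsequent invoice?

Gaps: 28, 28, 35, 28, 28 days — a mix of 28 and 35. Every date is a Thursday.
Each is the 3rd Thursday of its month.
3rd Thursday of July 2022: 2022-07-21.
3rd Thursday of August 2022: 2022-08-18.
3rd Thursday of September 2022: 2022-09-15.
October 2022 — 3rd Thursday is 2022-10-20.
November 2022 — 3rd Thursday is 2022-11-17.
December 2022 — 3rd Thursday is 2022-12-15.
3rd Thursday of January 2023: 2023-01-19.

2023-01-19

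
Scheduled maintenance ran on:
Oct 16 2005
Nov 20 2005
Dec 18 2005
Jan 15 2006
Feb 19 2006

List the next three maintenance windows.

These are Sundays at 28- or 35-day spacing (35, 28, 28, 35).
The pattern: 3rd Sunday of the month.
3rd Sunday of March 2006: Mar 19 2006.
April 2006 — 3rd Sunday is Apr 16 2006.
May 2006 — 3rd Sunday is May 21 2006.

Mar 19 2006, Apr 16 2006, May 21 2006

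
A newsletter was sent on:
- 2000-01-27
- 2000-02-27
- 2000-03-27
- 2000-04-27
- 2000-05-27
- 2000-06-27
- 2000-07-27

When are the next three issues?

The day-of-month is always 27 (31, 29, 31, 30, 31, 30 days between events).
So this recurs on the 27th of each month.
Next: August 2000 → 2000-08-27.
September 2000: 2000-09-27.
October 2000: 2000-10-27.

2000-08-27, 2000-09-27, 2000-10-27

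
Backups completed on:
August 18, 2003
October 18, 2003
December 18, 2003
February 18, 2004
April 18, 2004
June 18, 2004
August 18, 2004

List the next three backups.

October 18, 2004; December 18, 2004; February 18, 2005

Gaps: 61, 61, 62, 60, 61, 61 days — not constant. Every event is on the 18th of the month.
Pattern: the 18th of every 2 months.
Next: October 2004 → October 18, 2004.
Next: December 2004 → December 18, 2004.
February 2005: February 18, 2005.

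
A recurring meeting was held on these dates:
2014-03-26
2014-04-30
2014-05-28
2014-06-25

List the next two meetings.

All Wednesdays; the gaps (35, 28, 28) vary with month length.
This is the last Wednesday of each month.
Last Wednesday of July 2014: 2014-07-30.
August 2014 ends with Wednesday 2014-08-27.

2014-07-30, 2014-08-27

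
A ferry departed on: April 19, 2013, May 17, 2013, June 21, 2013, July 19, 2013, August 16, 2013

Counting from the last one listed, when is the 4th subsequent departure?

These are Fridays at 28- or 35-day spacing (28, 35, 28, 28).
The pattern: 3rd Friday of the month.
September 2013 — 3rd Friday is September 20, 2013.
3rd Friday of October 2013: October 18, 2013.
3rd Friday of November 2013: November 15, 2013.
December 2013 — 3rd Friday is December 20, 2013.

December 20, 2013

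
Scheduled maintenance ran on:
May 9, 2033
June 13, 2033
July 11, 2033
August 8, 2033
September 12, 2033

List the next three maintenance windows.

October 10, 2033; November 14, 2033; December 12, 2033

These are Mondays at 28- or 35-day spacing (35, 28, 28, 35).
The pattern: 2nd Monday of the month.
October 2033 — 2nd Monday is October 10, 2033.
November 2033 — 2nd Monday is November 14, 2033.
December 2033 — 2nd Monday is December 12, 2033.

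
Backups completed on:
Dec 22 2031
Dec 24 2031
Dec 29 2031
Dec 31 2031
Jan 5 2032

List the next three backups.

Jan 7 2032, Jan 12 2032, Jan 14 2032

The gap pattern 2, 5, 2, 5 repeats every 2 events.
These are the Mondays and Wednesdays of each week.
The following Wednesday is Jan 7 2032.
Next Monday: Jan 12 2032.
The following Wednesday is Jan 14 2032.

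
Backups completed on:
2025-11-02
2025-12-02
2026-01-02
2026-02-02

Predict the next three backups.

2026-03-02, 2026-04-02, 2026-05-02

The day-of-month is always 2 (30, 31, 31 days between events).
So this recurs on the 2nd of each month.
March 2026: 2026-03-02.
Next: April 2026 → 2026-04-02.
May 2026: 2026-05-02.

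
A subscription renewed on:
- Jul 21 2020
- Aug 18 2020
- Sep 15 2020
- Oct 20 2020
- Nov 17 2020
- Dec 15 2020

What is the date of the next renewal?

Jan 19 2021

These are Tuesdays at 28- or 35-day spacing (28, 28, 35, 28, 28).
The pattern: 3rd Tuesday of the month.
3rd Tuesday of January 2021: Jan 19 2021.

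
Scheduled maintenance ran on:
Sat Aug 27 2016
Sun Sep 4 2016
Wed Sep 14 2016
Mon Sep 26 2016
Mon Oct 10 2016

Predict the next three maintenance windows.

Wed Oct 26 2016, Sun Nov 13 2016, Sat Dec 3 2016

Gaps: 8, 10, 12, 14 days — each gap is 2 larger than the previous one.
Next gap: 16 days. Mon Oct 10 2016 + 16 days = Wed Oct 26 2016.
Next gap: 18 days. Wed Oct 26 2016 + 18 days = Sun Nov 13 2016.
Next gap: 20 days. Sun Nov 13 2016 + 20 days = Sat Dec 3 2016.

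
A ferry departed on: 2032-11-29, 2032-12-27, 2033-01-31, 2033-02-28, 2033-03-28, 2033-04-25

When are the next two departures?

2033-05-30, 2033-06-27

All Mondays; the gaps (28, 35, 28, 28, 28) vary with month length.
This is the last Monday of each month.
May 2033 ends with Monday 2033-05-30.
Last Monday of June 2033: 2033-06-27.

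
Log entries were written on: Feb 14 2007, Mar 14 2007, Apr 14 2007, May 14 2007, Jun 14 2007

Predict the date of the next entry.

Gaps: 28, 31, 30, 31 days — not constant. Every event is on the 14th of the month.
Pattern: the 14th of each month.
Next: July 2007 → Jul 14 2007.

Jul 14 2007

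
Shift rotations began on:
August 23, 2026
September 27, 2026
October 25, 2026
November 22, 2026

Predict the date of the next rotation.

All dates are Sundays, 35, 28, 28 days apart.
Specifically, the 4th Sunday of each month.
December 2026 — 4th Sunday is December 27, 2026.

December 27, 2026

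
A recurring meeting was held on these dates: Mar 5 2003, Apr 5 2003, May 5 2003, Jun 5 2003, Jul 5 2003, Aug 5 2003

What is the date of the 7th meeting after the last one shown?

Mar 5 2004

Each date is the 5th; the gaps (31, 30, 31, 30, 31) track the month lengths.
The rule is the 5th of each month.
September 2003: Sep 5 2003.
October 2003: Oct 5 2003.
Next: November 2003 → Nov 5 2003.
Next: December 2003 → Dec 5 2003.
January 2004: Jan 5 2004.
February 2004: Feb 5 2004.
Next: March 2004 → Mar 5 2004.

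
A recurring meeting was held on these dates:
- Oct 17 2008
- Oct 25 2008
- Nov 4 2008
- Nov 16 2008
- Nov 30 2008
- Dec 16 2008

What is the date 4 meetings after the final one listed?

Intervals are 8, 10, 12, 14, 16 days — an arithmetic progression with common difference 2.
Next gap: 18 days. Dec 16 2008 + 18 days = Jan 3 2009.
Next gap: 20 days. Jan 3 2009 + 20 days = Jan 23 2009.
Next gap: 22 days. Jan 23 2009 + 22 days = Feb 14 2009.
Next gap: 24 days. Feb 14 2009 + 24 days = Mar 10 2009.

Mar 10 2009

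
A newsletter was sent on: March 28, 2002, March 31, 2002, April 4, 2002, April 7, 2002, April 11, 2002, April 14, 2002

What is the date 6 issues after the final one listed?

May 5, 2002

Every event lands on a Thursday or Sunday (gaps cycle 3, 4, 3, 4, 3).
So the schedule is: every Thursday and Sunday.
The following Thursday is April 18, 2002.
Next Sunday: April 21, 2002.
Next Thursday: April 25, 2002.
The following Sunday is April 28, 2002.
The following Thursday is May 2, 2002.
Next Sunday: May 5, 2002.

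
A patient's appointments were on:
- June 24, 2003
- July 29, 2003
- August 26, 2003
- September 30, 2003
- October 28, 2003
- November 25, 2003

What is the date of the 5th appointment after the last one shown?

These are Tuesdays with 35, 28, 35, 28, 28-day gaps.
Each is the final Tuesday of its month — July 29, 2003 is past the 28th, so '4th Tuesday' doesn't fit.
Last Tuesday of December 2003: December 30, 2003.
Last Tuesday of January 2004: January 27, 2004.
February 2004 ends with Tuesday February 24, 2004.
March 2004 ends with Tuesday March 30, 2004.
April 2004 ends with Tuesday April 27, 2004.

April 27, 2004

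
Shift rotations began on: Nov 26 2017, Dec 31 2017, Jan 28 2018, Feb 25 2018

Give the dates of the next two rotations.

Mar 25 2018, Apr 29 2018

These are Sundays with 35, 28, 28-day gaps.
Each is the final Sunday of its month — Dec 31 2017 is past the 28th, so '4th Sunday' doesn't fit.
Last Sunday of March 2018: Mar 25 2018.
Last Sunday of April 2018: Apr 29 2018.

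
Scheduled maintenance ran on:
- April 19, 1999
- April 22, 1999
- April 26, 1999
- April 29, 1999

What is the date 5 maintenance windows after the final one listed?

May 17, 1999

The gap pattern 3, 4, 3 repeats every 2 events.
These are the Mondays and Thursdays of each week.
Next Monday: May 3, 1999.
Next Thursday: May 6, 1999.
The following Monday is May 10, 1999.
Next Thursday: May 13, 1999.
Next Monday: May 17, 1999.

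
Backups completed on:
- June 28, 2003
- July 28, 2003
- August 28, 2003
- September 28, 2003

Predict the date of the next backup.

Gaps: 30, 31, 31 days — not constant. Every event is on the 28th of the month.
Pattern: the 28th of each month.
October 2003: October 28, 2003.

October 28, 2003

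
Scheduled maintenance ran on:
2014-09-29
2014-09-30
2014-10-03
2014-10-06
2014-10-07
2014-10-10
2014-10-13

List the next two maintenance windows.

Gaps: 1, 3, 3, 1, 3, 3 days — not constant, but cyclic with period 3.
The events fall on every Monday, Tuesday and Friday.
The following Tuesday is 2014-10-14.
The following Friday is 2014-10-17.

2014-10-14, 2014-10-17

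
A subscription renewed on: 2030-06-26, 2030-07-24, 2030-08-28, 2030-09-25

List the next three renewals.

These are Wednesdays at 28- or 35-day spacing (28, 35, 28).
The pattern: 4th Wednesday of the month.
October 2030 — 4th Wednesday is 2030-10-23.
November 2030 — 4th Wednesday is 2030-11-27.
4th Wednesday of December 2030: 2030-12-25.

2030-10-23, 2030-11-27, 2030-12-25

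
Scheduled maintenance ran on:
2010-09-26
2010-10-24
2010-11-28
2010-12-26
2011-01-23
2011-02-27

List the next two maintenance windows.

Gaps: 28, 35, 28, 28, 35 days — a mix of 28 and 35. Every date is a Sunday.
Each is the 4th Sunday of its month.
4th Sunday of March 2011: 2011-03-27.
April 2011 — 4th Sunday is 2011-04-24.

2011-03-27, 2011-04-24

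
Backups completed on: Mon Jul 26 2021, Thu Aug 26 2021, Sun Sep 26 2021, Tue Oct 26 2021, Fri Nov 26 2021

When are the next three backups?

Each date is the 26th; the gaps (31, 31, 30, 31) track the month lengths.
The rule is the 26th of each month.
December 2021: Sun Dec 26 2021.
January 2022: Wed Jan 26 2022.
Next: February 2022 → Sat Feb 26 2022.

Sun Dec 26 2021, Wed Jan 26 2022, Sat Feb 26 2022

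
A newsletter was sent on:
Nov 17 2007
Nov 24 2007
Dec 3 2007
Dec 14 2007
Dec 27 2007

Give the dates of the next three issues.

Jan 11 2008, Jan 28 2008, Feb 16 2008

The spacing grows by 2 each time: 7, 9, 11, 13 days.
Next gap: 15 days. Dec 27 2007 + 15 days = Jan 11 2008.
Next gap: 17 days. Jan 11 2008 + 17 days = Jan 28 2008.
Next gap: 19 days. Jan 28 2008 + 19 days = Feb 16 2008.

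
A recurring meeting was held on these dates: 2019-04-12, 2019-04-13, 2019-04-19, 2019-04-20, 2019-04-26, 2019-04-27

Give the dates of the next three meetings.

Gaps: 1, 6, 1, 6, 1 days — not constant, but cyclic with period 2.
The events fall on every Friday and Saturday.
The following Friday is 2019-05-03.
The following Saturday is 2019-05-04.
Next Friday: 2019-05-10.

2019-05-03, 2019-05-04, 2019-05-10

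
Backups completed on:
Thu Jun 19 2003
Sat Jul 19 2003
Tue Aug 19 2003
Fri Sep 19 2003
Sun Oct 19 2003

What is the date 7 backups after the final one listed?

Wed May 19 2004

Gaps: 30, 31, 31, 30 days — not constant. Every event is on the 19th of the month.
Pattern: the 19th of each month.
Next: November 2003 → Wed Nov 19 2003.
Next: December 2003 → Fri Dec 19 2003.
January 2004: Mon Jan 19 2004.
February 2004: Thu Feb 19 2004.
March 2004: Fri Mar 19 2004.
Next: April 2004 → Mon Apr 19 2004.
Next: May 2004 → Wed May 19 2004.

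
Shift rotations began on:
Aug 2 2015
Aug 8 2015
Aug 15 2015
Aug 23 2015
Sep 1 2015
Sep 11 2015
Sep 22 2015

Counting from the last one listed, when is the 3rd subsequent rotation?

Oct 31 2015

Gaps: 6, 7, 8, 9, 10, 11 days — each gap is 1 larger than the previous one.
Next gap: 12 days. Sep 22 2015 + 12 days = Oct 4 2015.
Next gap: 13 days. Oct 4 2015 + 13 days = Oct 17 2015.
Next gap: 14 days. Oct 17 2015 + 14 days = Oct 31 2015.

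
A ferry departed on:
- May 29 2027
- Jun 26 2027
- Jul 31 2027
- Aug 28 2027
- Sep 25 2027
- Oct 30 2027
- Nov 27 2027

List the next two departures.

All Saturdays; the gaps (28, 35, 28, 28, 35, 28) vary with month length.
This is the last Saturday of each month.
Last Saturday of December 2027: Dec 25 2027.
January 2028 ends with Saturday Jan 29 2028.

Dec 25 2027, Jan 29 2028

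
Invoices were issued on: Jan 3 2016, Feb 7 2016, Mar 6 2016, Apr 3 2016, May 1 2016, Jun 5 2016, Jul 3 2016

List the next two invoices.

These are Sundays at 28- or 35-day spacing (35, 28, 28, 28, 35, 28).
The pattern: 1st Sunday of the month.
1st Sunday of August 2016: Aug 7 2016.
1st Sunday of September 2016: Sep 4 2016.

Aug 7 2016, Sep 4 2016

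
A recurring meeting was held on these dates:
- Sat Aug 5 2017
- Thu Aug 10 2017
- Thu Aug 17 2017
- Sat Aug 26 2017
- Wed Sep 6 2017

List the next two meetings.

The spacing grows by 2 each time: 5, 7, 9, 11 days.
Next gap: 13 days. Wed Sep 6 2017 + 13 days = Tue Sep 19 2017.
Next gap: 15 days. Tue Sep 19 2017 + 15 days = Wed Oct 4 2017.

Tue Sep 19 2017, Wed Oct 4 2017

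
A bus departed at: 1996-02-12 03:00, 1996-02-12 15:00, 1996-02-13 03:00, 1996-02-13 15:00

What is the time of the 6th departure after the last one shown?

1996-02-16 15:00

The interval is a steady 12 hours (12, 12, 12).
1996-02-13 15:00 + 12 h = 1996-02-14 03:00.
1996-02-14 03:00 + 12 h = 1996-02-14 15:00.
1996-02-14 15:00 + 12 h = 1996-02-15 03:00.
1996-02-15 03:00 + 12 h = 1996-02-15 15:00.
1996-02-15 15:00 + 12 h = 1996-02-16 03:00.
1996-02-16 03:00 + 12 h = 1996-02-16 15:00.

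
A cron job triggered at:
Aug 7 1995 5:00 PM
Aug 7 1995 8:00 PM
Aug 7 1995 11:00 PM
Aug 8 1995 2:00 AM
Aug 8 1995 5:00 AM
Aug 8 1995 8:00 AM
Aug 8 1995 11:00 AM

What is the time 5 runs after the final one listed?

Aug 9 1995 2:00 AM

Spacing: 3, 3, 3, 3, 3, 3 h — constant 3 h.
Aug 8 1995 11:00 AM + 3 h = Aug 8 1995 2:00 PM.
Aug 8 1995 2:00 PM + 3 h = Aug 8 1995 5:00 PM.
Aug 8 1995 5:00 PM + 3 h = Aug 8 1995 8:00 PM.
Aug 8 1995 8:00 PM + 3 h = Aug 8 1995 11:00 PM.
Aug 8 1995 11:00 PM + 3 h = Aug 9 1995 2:00 AM.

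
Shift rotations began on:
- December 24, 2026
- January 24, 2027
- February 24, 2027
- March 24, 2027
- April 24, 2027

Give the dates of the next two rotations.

Each date is the 24th; the gaps (31, 31, 28, 31) track the month lengths.
The rule is the 24th of each month.
Next: May 2027 → May 24, 2027.
June 2027: June 24, 2027.

May 24, 2027; June 24, 2027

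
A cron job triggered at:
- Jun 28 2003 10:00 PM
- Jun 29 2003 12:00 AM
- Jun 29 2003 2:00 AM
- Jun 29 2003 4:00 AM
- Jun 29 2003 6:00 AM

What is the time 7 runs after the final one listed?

Jun 29 2003 8:00 PM

Spacing: 2, 2, 2, 2 h — constant 2 h.
Jun 29 2003 6:00 AM + 2 h = Jun 29 2003 8:00 AM.
Jun 29 2003 8:00 AM + 2 h = Jun 29 2003 10:00 AM.
Jun 29 2003 10:00 AM + 2 h = Jun 29 2003 12:00 PM.
Jun 29 2003 12:00 PM + 2 h = Jun 29 2003 2:00 PM.
Jun 29 2003 2:00 PM + 2 h = Jun 29 2003 4:00 PM.
Jun 29 2003 4:00 PM + 2 h = Jun 29 2003 6:00 PM.
Jun 29 2003 6:00 PM + 2 h = Jun 29 2003 8:00 PM.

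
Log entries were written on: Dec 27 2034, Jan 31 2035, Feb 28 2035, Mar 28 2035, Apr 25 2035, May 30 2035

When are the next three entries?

Jun 27 2035, Jul 25 2035, Aug 29 2035

These are Wednesdays with 35, 28, 28, 28, 35-day gaps.
Each is the final Wednesday of its month — Jan 31 2035 is past the 28th, so '4th Wednesday' doesn't fit.
Last Wednesday of June 2035: Jun 27 2035.
Last Wednesday of July 2035: Jul 25 2035.
August 2035 ends with Wednesday Aug 29 2035.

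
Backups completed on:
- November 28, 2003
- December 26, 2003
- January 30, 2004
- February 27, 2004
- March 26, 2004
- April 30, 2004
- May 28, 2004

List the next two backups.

These are Fridays with 28, 35, 28, 28, 35, 28-day gaps.
Each is the final Friday of its month — January 30, 2004 is past the 28th, so '4th Friday' doesn't fit.
June 2004 ends with Friday June 25, 2004.
July 2004 ends with Friday July 30, 2004.

June 25, 2004; July 30, 2004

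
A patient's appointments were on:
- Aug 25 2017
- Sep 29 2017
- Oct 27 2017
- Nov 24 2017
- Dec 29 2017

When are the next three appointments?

Every date is a Friday; gaps 35, 28, 28, 35 days.
Each is the last Friday of its month (at least one falls on the 29th or later, ruling out '4th Friday').
Last Friday of January 2018: Jan 26 2018.
February 2018 ends with Friday Feb 23 2018.
Last Friday of March 2018: Mar 30 2018.

Jan 26 2018, Feb 23 2018, Mar 30 2018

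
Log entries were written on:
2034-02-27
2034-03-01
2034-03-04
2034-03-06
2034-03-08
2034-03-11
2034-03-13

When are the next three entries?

2034-03-15, 2034-03-18, 2034-03-20

The gap pattern 2, 3, 2, 2, 3, 2 repeats every 3 events.
These are the Mondays, Wednesdays and Saturdays of each week.
The following Wednesday is 2034-03-15.
Next Saturday: 2034-03-18.
The following Monday is 2034-03-20.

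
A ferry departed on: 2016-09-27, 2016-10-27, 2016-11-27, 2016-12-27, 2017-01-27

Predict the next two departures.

The day-of-month is always 27 (30, 31, 30, 31 days between events).
So this recurs on the 27th of each month.
Next: February 2017 → 2017-02-27.
Next: March 2017 → 2017-03-27.

2017-02-27, 2017-03-27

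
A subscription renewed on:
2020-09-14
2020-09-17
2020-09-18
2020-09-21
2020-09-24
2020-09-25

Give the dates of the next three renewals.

The gap pattern 3, 1, 3, 3, 1 repeats every 3 events.
These are the Mondays, Thursdays and Fridays of each week.
The following Monday is 2020-09-28.
The following Thursday is 2020-10-01.
The following Friday is 2020-10-02.

2020-09-28, 2020-10-01, 2020-10-02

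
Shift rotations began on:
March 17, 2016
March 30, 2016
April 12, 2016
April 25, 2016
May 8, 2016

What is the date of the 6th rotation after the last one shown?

July 25, 2016

Every event comes 13 days after the last (13, 13, 13, 13).
May 8, 2016 + 13 days = May 21, 2016.
May 21, 2016 + 13 days = June 3, 2016.
June 3, 2016 + 13 days = June 16, 2016.
June 16, 2016 + 13 days = June 29, 2016.
June 29, 2016 + 13 days = July 12, 2016.
July 12, 2016 + 13 days = July 25, 2016.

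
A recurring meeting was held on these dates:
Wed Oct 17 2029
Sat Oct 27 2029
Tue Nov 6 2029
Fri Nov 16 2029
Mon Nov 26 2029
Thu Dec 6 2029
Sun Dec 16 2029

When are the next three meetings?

Wed Dec 26 2029, Sat Jan 5 2030, Tue Jan 15 2030

Gaps between consecutive events: 10, 10, 10, 10, 10, 10 days — a constant 10-day interval.
Sun Dec 16 2029 + 10 days = Wed Dec 26 2029.
Wed Dec 26 2029 + 10 days = Sat Jan 5 2030.
Sat Jan 5 2030 + 10 days = Tue Jan 15 2030.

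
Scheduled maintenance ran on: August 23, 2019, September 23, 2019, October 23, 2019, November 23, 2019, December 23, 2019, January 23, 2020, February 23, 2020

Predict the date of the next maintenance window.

The day-of-month is always 23 (31, 30, 31, 30, 31, 31 days between events).
So this recurs on the 23rd of each month.
March 2020: March 23, 2020.

March 23, 2020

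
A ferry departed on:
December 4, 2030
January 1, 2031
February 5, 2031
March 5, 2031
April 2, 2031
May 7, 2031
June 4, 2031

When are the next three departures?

All dates are Wednesdays, 28, 35, 28, 28, 35, 28 days apart.
Specifically, the 1st Wednesday of each month.
July 2031 — 1st Wednesday is July 2, 2031.
August 2031 — 1st Wednesday is August 6, 2031.
September 2031 — 1st Wednesday is September 3, 2031.

July 2, 2031; August 6, 2031; September 3, 2031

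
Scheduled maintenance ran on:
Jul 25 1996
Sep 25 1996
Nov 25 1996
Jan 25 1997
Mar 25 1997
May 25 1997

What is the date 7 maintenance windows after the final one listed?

Jul 25 1998

Each date is the 25th; the gaps (62, 61, 61, 59, 61) track the month lengths.
The rule is the 25th of every 2 months.
July 1997: Jul 25 1997.
Next: September 1997 → Sep 25 1997.
Next: November 1997 → Nov 25 1997.
Next: January 1998 → Jan 25 1998.
March 1998: Mar 25 1998.
May 1998: May 25 1998.
July 1998: Jul 25 1998.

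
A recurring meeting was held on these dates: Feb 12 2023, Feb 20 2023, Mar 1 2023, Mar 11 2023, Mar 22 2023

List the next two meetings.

Intervals are 8, 9, 10, 11 days — an arithmetic progression with common difference 1.
Next gap: 12 days. Mar 22 2023 + 12 days = Apr 3 2023.
Next gap: 13 days. Apr 3 2023 + 13 days = Apr 16 2023.

Apr 3 2023, Apr 16 2023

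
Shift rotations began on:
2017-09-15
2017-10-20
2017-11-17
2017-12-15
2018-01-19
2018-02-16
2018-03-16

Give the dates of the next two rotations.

These are Fridays at 28- or 35-day spacing (35, 28, 28, 35, 28, 28).
The pattern: 3rd Friday of the month.
3rd Friday of April 2018: 2018-04-20.
3rd Friday of May 2018: 2018-05-18.

2018-04-20, 2018-05-18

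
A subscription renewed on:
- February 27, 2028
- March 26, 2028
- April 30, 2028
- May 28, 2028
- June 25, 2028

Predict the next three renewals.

These are Sundays with 28, 35, 28, 28-day gaps.
Each is the final Sunday of its month — April 30, 2028 is past the 28th, so '4th Sunday' doesn't fit.
July 2028 ends with Sunday July 30, 2028.
August 2028 ends with Sunday August 27, 2028.
Last Sunday of September 2028: September 24, 2028.

July 30, 2028; August 27, 2028; September 24, 2028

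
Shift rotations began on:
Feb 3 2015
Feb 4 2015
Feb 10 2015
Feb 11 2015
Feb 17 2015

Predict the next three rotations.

Feb 18 2015, Feb 24 2015, Feb 25 2015

Every event lands on a Tuesday or Wednesday (gaps cycle 1, 6, 1, 6).
So the schedule is: every Tuesday and Wednesday.
The following Wednesday is Feb 18 2015.
The following Tuesday is Feb 24 2015.
Next Wednesday: Feb 25 2015.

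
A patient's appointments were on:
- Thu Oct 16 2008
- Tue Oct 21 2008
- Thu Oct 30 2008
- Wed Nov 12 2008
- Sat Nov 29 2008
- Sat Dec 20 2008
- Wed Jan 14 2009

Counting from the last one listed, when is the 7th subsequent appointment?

Intervals are 5, 9, 13, 17, 21, 25 days — an arithmetic progression with common difference 4.
Next gap: 29 days. Wed Jan 14 2009 + 29 days = Thu Feb 12 2009.
Next gap: 33 days. Thu Feb 12 2009 + 33 days = Tue Mar 17 2009.
Next gap: 37 days. Tue Mar 17 2009 + 37 days = Thu Apr 23 2009.
Next gap: 41 days. Thu Apr 23 2009 + 41 days = Wed Jun 3 2009.
Next gap: 45 days. Wed Jun 3 2009 + 45 days = Sat Jul 18 2009.
Next gap: 49 days. Sat Jul 18 2009 + 49 days = Sat Sep 5 2009.
Next gap: 53 days. Sat Sep 5 2009 + 53 days = Wed Oct 28 2009.

Wed Oct 28 2009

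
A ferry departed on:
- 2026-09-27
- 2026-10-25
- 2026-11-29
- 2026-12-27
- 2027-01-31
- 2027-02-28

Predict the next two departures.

These are Sundays with 28, 35, 28, 35, 28-day gaps.
Each is the final Sunday of its month — 2026-11-29 is past the 28th, so '4th Sunday' doesn't fit.
March 2027 ends with Sunday 2027-03-28.
April 2027 ends with Sunday 2027-04-25.

2027-03-28, 2027-04-25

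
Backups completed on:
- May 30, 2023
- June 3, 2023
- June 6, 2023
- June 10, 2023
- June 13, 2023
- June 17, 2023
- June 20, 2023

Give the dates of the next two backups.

Every event lands on a Tuesday or Saturday (gaps cycle 4, 3, 4, 3, 4, 3).
So the schedule is: every Tuesday and Saturday.
The following Saturday is June 24, 2023.
The following Tuesday is June 27, 2023.

June 24, 2023; June 27, 2023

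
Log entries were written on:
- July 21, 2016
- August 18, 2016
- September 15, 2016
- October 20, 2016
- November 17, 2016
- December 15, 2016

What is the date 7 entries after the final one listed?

These are Thursdays at 28- or 35-day spacing (28, 28, 35, 28, 28).
The pattern: 3rd Thursday of the month.
January 2017 — 3rd Thursday is January 19, 2017.
3rd Thursday of February 2017: February 16, 2017.
March 2017 — 3rd Thursday is March 16, 2017.
April 2017 — 3rd Thursday is April 20, 2017.
May 2017 — 3rd Thursday is May 18, 2017.
June 2017 — 3rd Thursday is June 15, 2017.
July 2017 — 3rd Thursday is July 20, 2017.

July 20, 2017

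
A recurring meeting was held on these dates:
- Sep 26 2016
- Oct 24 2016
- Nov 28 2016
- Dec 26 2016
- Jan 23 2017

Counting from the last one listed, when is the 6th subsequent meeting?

Jul 24 2017

These are Mondays at 28- or 35-day spacing (28, 35, 28, 28).
The pattern: 4th Monday of the month.
4th Monday of February 2017: Feb 27 2017.
4th Monday of March 2017: Mar 27 2017.
4th Monday of April 2017: Apr 24 2017.
4th Monday of May 2017: May 22 2017.
4th Monday of June 2017: Jun 26 2017.
July 2017 — 4th Monday is Jul 24 2017.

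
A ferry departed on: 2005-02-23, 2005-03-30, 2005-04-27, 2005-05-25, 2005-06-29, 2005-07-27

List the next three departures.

2005-08-31, 2005-09-28, 2005-10-26

These are Wednesdays with 35, 28, 28, 35, 28-day gaps.
Each is the final Wednesday of its month — 2005-03-30 is past the 28th, so '4th Wednesday' doesn't fit.
August 2005 ends with Wednesday 2005-08-31.
Last Wednesday of September 2005: 2005-09-28.
Last Wednesday of October 2005: 2005-10-26.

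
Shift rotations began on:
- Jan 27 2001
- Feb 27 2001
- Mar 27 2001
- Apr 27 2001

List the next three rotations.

May 27 2001, Jun 27 2001, Jul 27 2001

The day-of-month is always 27 (31, 28, 31 days between events).
So this recurs on the 27th of each month.
Next: May 2001 → May 27 2001.
June 2001: Jun 27 2001.
July 2001: Jul 27 2001.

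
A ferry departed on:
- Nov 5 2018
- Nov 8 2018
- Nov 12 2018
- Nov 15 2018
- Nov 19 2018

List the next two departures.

The gap pattern 3, 4, 3, 4 repeats every 2 events.
These are the Mondays and Thursdays of each week.
Next Thursday: Nov 22 2018.
The following Monday is Nov 26 2018.

Nov 22 2018, Nov 26 2018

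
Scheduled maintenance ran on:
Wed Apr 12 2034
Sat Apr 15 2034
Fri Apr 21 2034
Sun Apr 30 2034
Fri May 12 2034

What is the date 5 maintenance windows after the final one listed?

Intervals are 3, 6, 9, 12 days — an arithmetic progression with common difference 3.
Next gap: 15 days. Fri May 12 2034 + 15 days = Sat May 27 2034.
Next gap: 18 days. Sat May 27 2034 + 18 days = Wed Jun 14 2034.
Next gap: 21 days. Wed Jun 14 2034 + 21 days = Wed Jul 5 2034.
Next gap: 24 days. Wed Jul 5 2034 + 24 days = Sat Jul 29 2034.
Next gap: 27 days. Sat Jul 29 2034 + 27 days = Fri Aug 25 2034.

Fri Aug 25 2034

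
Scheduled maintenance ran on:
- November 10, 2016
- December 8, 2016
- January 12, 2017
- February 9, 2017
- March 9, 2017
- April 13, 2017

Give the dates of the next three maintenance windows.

These are Thursdays at 28- or 35-day spacing (28, 35, 28, 28, 35).
The pattern: 2nd Thursday of the month.
May 2017 — 2nd Thursday is May 11, 2017.
2nd Thursday of June 2017: June 8, 2017.
2nd Thursday of July 2017: July 13, 2017.

May 11, 2017; June 8, 2017; July 13, 2017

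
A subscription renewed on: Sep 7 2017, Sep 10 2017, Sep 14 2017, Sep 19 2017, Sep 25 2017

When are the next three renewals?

Intervals are 3, 4, 5, 6 days — an arithmetic progression with common difference 1.
Next gap: 7 days. Sep 25 2017 + 7 days = Oct 2 2017.
Next gap: 8 days. Oct 2 2017 + 8 days = Oct 10 2017.
Next gap: 9 days. Oct 10 2017 + 9 days = Oct 19 2017.

Oct 2 2017, Oct 10 2017, Oct 19 2017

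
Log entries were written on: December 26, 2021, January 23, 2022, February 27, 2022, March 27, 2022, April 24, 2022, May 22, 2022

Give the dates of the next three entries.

June 26, 2022; July 24, 2022; August 28, 2022

These are Sundays at 28- or 35-day spacing (28, 35, 28, 28, 28).
The pattern: 4th Sunday of the month.
4th Sunday of June 2022: June 26, 2022.
July 2022 — 4th Sunday is July 24, 2022.
August 2022 — 4th Sunday is August 28, 2022.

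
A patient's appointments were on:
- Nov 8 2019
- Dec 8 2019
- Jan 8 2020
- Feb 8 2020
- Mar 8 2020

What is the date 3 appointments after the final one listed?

Gaps: 30, 31, 31, 29 days — not constant. Every event is on the 8th of the month.
Pattern: the 8th of each month.
Next: April 2020 → Apr 8 2020.
May 2020: May 8 2020.
June 2020: Jun 8 2020.

Jun 8 2020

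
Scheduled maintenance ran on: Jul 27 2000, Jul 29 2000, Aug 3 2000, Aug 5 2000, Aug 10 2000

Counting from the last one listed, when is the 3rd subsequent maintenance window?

Aug 19 2000

Every event lands on a Thursday or Saturday (gaps cycle 2, 5, 2, 5).
So the schedule is: every Thursday and Saturday.
The following Saturday is Aug 12 2000.
Next Thursday: Aug 17 2000.
Next Saturday: Aug 19 2000.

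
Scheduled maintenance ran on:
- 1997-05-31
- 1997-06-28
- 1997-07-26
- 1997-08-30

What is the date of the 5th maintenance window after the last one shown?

1998-01-31

Every date is a Saturday; gaps 28, 28, 35 days.
Each is the last Saturday of its month (at least one falls on the 29th or later, ruling out '4th Saturday').
September 1997 ends with Saturday 1997-09-27.
Last Saturday of October 1997: 1997-10-25.
November 1997 ends with Saturday 1997-11-29.
Last Saturday of December 1997: 1997-12-27.
January 1998 ends with Saturday 1998-01-31.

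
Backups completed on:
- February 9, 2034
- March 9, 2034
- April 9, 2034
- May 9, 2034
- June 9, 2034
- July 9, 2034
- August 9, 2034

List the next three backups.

Each date is the 9th; the gaps (28, 31, 30, 31, 30, 31) track the month lengths.
The rule is the 9th of each month.
Next: September 2034 → September 9, 2034.
Next: October 2034 → October 9, 2034.
Next: November 2034 → November 9, 2034.

September 9, 2034; October 9, 2034; November 9, 2034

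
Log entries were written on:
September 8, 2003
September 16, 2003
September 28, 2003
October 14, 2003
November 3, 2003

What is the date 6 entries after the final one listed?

May 25, 2004

Intervals are 8, 12, 16, 20 days — an arithmetic progression with common difference 4.
Next gap: 24 days. November 3, 2003 + 24 days = November 27, 2003.
Next gap: 28 days. November 27, 2003 + 28 days = December 25, 2003.
Next gap: 32 days. December 25, 2003 + 32 days = January 26, 2004.
Next gap: 36 days. January 26, 2004 + 36 days = March 2, 2004.
Next gap: 40 days. March 2, 2004 + 40 days = April 11, 2004.
Next gap: 44 days. April 11, 2004 + 44 days = May 25, 2004.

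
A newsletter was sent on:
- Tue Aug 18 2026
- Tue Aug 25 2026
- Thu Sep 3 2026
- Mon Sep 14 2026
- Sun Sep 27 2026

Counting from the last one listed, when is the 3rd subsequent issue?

Tue Nov 17 2026

Intervals are 7, 9, 11, 13 days — an arithmetic progression with common difference 2.
Next gap: 15 days. Sun Sep 27 2026 + 15 days = Mon Oct 12 2026.
Next gap: 17 days. Mon Oct 12 2026 + 17 days = Thu Oct 29 2026.
Next gap: 19 days. Thu Oct 29 2026 + 19 days = Tue Nov 17 2026.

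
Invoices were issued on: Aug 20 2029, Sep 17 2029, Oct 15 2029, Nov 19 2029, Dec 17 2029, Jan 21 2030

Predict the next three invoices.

All dates are Mondays, 28, 28, 35, 28, 35 days apart.
Specifically, the 3rd Monday of each month.
February 2030 — 3rd Monday is Feb 18 2030.
March 2030 — 3rd Monday is Mar 18 2030.
April 2030 — 3rd Monday is Apr 15 2030.

Feb 18 2030, Mar 18 2030, Apr 15 2030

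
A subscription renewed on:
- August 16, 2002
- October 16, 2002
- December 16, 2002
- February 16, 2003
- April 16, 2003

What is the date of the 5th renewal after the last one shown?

February 16, 2004

The day-of-month is always 16 (61, 61, 62, 59 days between events).
So this recurs on the 16th of every 2 months.
Next: June 2003 → June 16, 2003.
Next: August 2003 → August 16, 2003.
Next: October 2003 → October 16, 2003.
December 2003: December 16, 2003.
Next: February 2004 → February 16, 2004.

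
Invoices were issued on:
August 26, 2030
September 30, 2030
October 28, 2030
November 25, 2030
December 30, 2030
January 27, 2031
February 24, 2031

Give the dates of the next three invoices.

Every date is a Monday; gaps 35, 28, 28, 35, 28, 28 days.
Each is the last Monday of its month (at least one falls on the 29th or later, ruling out '4th Monday').
March 2031 ends with Monday March 31, 2031.
Last Monday of April 2031: April 28, 2031.
Last Monday of May 2031: May 26, 2031.

March 31, 2031; April 28, 2031; May 26, 2031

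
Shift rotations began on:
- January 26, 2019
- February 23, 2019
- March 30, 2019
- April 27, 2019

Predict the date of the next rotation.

May 25, 2019

These are Saturdays with 28, 35, 28-day gaps.
Each is the final Saturday of its month — March 30, 2019 is past the 28th, so '4th Saturday' doesn't fit.
Last Saturday of May 2019: May 25, 2019.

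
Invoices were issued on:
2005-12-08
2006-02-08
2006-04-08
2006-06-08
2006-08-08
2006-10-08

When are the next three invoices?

The day-of-month is always 8 (62, 59, 61, 61, 61 days between events).
So this recurs on the 8th of every 2 months.
December 2006: 2006-12-08.
Next: February 2007 → 2007-02-08.
April 2007: 2007-04-08.

2006-12-08, 2007-02-08, 2007-04-08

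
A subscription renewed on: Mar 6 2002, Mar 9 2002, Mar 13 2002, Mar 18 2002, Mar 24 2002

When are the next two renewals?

Mar 31 2002, Apr 8 2002

Intervals are 3, 4, 5, 6 days — an arithmetic progression with common difference 1.
Next gap: 7 days. Mar 24 2002 + 7 days = Mar 31 2002.
Next gap: 8 days. Mar 31 2002 + 8 days = Apr 8 2002.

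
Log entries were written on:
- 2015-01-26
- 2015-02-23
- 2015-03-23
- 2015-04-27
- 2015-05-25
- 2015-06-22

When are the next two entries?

2015-07-27, 2015-08-24

Gaps: 28, 28, 35, 28, 28 days — a mix of 28 and 35. Every date is a Monday.
Each is the 4th Monday of its month.
July 2015 — 4th Monday is 2015-07-27.
4th Monday of August 2015: 2015-08-24.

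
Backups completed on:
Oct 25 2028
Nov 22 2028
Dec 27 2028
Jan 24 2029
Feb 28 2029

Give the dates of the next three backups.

Mar 28 2029, Apr 25 2029, May 23 2029

Gaps: 28, 35, 28, 35 days — a mix of 28 and 35. Every date is a Wednesday.
Each is the 4th Wednesday of its month.
March 2029 — 4th Wednesday is Mar 28 2029.
April 2029 — 4th Wednesday is Apr 25 2029.
4th Wednesday of May 2029: May 23 2029.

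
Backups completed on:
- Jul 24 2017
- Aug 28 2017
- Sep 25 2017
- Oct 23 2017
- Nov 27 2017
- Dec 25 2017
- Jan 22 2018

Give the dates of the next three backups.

Feb 26 2018, Mar 26 2018, Apr 23 2018

These are Mondays at 28- or 35-day spacing (35, 28, 28, 35, 28, 28).
The pattern: 4th Monday of the month.
4th Monday of February 2018: Feb 26 2018.
4th Monday of March 2018: Mar 26 2018.
4th Monday of April 2018: Apr 23 2018.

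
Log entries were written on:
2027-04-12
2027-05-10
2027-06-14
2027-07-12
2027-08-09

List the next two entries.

2027-09-13, 2027-10-11

All dates are Mondays, 28, 35, 28, 28 days apart.
Specifically, the 2nd Monday of each month.
2nd Monday of September 2027: 2027-09-13.
2nd Monday of October 2027: 2027-10-11.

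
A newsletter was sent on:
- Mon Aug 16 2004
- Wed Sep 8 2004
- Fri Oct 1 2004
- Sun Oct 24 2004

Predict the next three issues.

Tue Nov 16 2004, Thu Dec 9 2004, Sat Jan 1 2005

Every event comes 23 days after the last (23, 23, 23).
Sun Oct 24 2004 + 23 days = Tue Nov 16 2004.
Tue Nov 16 2004 + 23 days = Thu Dec 9 2004.
Thu Dec 9 2004 + 23 days = Sat Jan 1 2005.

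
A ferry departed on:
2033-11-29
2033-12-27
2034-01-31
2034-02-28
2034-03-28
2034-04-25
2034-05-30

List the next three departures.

2034-06-27, 2034-07-25, 2034-08-29

These are Tuesdays with 28, 35, 28, 28, 28, 35-day gaps.
Each is the final Tuesday of its month — 2033-11-29 is past the 28th, so '4th Tuesday' doesn't fit.
June 2034 ends with Tuesday 2034-06-27.
July 2034 ends with Tuesday 2034-07-25.
August 2034 ends with Tuesday 2034-08-29.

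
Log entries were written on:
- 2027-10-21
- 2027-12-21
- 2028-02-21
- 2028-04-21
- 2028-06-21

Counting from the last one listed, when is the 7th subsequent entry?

Each date is the 21st; the gaps (61, 62, 60, 61) track the month lengths.
The rule is the 21st of every 2 months.
August 2028: 2028-08-21.
Next: October 2028 → 2028-10-21.
Next: December 2028 → 2028-12-21.
Next: February 2029 → 2029-02-21.
April 2029: 2029-04-21.
June 2029: 2029-06-21.
Next: August 2029 → 2029-08-21.

2029-08-21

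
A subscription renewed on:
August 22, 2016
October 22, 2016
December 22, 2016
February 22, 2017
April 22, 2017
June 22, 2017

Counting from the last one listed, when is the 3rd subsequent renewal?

December 22, 2017

Gaps: 61, 61, 62, 59, 61 days — not constant. Every event is on the 22nd of the month.
Pattern: the 22nd of every 2 months.
August 2017: August 22, 2017.
October 2017: October 22, 2017.
Next: December 2017 → December 22, 2017.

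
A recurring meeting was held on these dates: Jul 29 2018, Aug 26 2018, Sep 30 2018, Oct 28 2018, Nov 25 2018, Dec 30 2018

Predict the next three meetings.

Jan 27 2019, Feb 24 2019, Mar 31 2019

Every date is a Sunday; gaps 28, 35, 28, 28, 35 days.
Each is the last Sunday of its month (at least one falls on the 29th or later, ruling out '4th Sunday').
Last Sunday of January 2019: Jan 27 2019.
February 2019 ends with Sunday Feb 24 2019.
March 2019 ends with Sunday Mar 31 2019.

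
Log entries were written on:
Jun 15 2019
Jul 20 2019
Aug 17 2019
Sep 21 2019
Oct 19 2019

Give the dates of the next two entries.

Nov 16 2019, Dec 21 2019

These are Saturdays at 28- or 35-day spacing (35, 28, 35, 28).
The pattern: 3rd Saturday of the month.
November 2019 — 3rd Saturday is Nov 16 2019.
3rd Saturday of December 2019: Dec 21 2019.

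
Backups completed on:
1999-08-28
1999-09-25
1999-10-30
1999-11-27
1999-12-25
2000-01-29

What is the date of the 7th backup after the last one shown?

These are Saturdays with 28, 35, 28, 28, 35-day gaps.
Each is the final Saturday of its month — 1999-10-30 is past the 28th, so '4th Saturday' doesn't fit.
Last Saturday of February 2000: 2000-02-26.
March 2000 ends with Saturday 2000-03-25.
Last Saturday of April 2000: 2000-04-29.
Last Saturday of May 2000: 2000-05-27.
June 2000 ends with Saturday 2000-06-24.
Last Saturday of July 2000: 2000-07-29.
Last Saturday of August 2000: 2000-08-26.

2000-08-26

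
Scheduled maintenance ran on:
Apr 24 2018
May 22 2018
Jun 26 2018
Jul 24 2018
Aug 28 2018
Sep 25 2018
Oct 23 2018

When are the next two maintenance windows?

Nov 27 2018, Dec 25 2018

These are Tuesdays at 28- or 35-day spacing (28, 35, 28, 35, 28, 28).
The pattern: 4th Tuesday of the month.
November 2018 — 4th Tuesday is Nov 27 2018.
4th Tuesday of December 2018: Dec 25 2018.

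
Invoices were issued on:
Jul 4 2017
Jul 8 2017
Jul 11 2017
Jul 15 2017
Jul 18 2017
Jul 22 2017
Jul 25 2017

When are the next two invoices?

Every event lands on a Tuesday or Saturday (gaps cycle 4, 3, 4, 3, 4, 3).
So the schedule is: every Tuesday and Saturday.
The following Saturday is Jul 29 2017.
Next Tuesday: Aug 1 2017.

Jul 29 2017, Aug 1 2017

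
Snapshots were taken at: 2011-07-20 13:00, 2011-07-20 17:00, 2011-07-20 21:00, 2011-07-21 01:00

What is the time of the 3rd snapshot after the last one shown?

2011-07-21 13:00

The interval is a steady 4 hours (4, 4, 4).
2011-07-21 01:00 + 4 h = 2011-07-21 05:00.
2011-07-21 05:00 + 4 h = 2011-07-21 09:00.
2011-07-21 09:00 + 4 h = 2011-07-21 13:00.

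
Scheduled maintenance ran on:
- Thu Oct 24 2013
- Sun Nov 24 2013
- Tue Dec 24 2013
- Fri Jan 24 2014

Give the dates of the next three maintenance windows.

Mon Feb 24 2014, Mon Mar 24 2014, Thu Apr 24 2014

The day-of-month is always 24 (31, 30, 31 days between events).
So this recurs on the 24th of each month.
February 2014: Mon Feb 24 2014.
March 2014: Mon Mar 24 2014.
April 2014: Thu Apr 24 2014.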